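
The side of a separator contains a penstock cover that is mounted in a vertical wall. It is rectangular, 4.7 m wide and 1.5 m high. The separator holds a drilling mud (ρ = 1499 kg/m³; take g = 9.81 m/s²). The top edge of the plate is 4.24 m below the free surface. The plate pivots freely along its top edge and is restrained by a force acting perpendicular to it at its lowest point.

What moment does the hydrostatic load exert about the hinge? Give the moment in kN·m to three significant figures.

γ = ρg = 1499 × 9.81 / 1000 = 14.70519 kN/m³.
The centroid lies 1.5/2 = 0.75 m below the top edge, so the centroid depth is h_c = 4.24 + 0.75 = 4.99 m.
A = 4.7 × 1.5 = 7.05 m².
Resultant F = γ·h_c·A = 14.70519 × 4.99 × 7.05 = 517.321 kN.
I_c = b·h³/12 = 4.7 × 1.5³/12 = 1.32188 m⁴.
Centre of pressure: y_p = y_c + I_c/(y_c·A) = 4.99 + 1.32188/(4.99 × 7.05) = 4.99 + 0.0375753 = 5.02758 m along the plane.
The resultant acts 0.75 + 0.0375753 = 0.787575 m (along the plate) below the hinge at the top edge, so the moment about the hinge is M = F × 0.787575 = 517.321 × 0.787575 = 407.429 kN·m.

M ≈ 407 kN·m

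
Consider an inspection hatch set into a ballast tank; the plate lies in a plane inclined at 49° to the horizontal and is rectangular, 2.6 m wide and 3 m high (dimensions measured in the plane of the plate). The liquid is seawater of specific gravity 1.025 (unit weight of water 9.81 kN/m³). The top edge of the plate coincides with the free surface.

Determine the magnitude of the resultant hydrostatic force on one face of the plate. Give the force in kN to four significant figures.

F ≈ 88.79 kN

γ = 1.025 × 9.81 = 10.05525 kN/m³.
Let θ = 49° be the plate's angle to the horizontal; measure y along the incline from where the plane meets the free surface. Vertical depth h = y·sinθ with sinθ = 0.754710.
The centroid lies 3/2 = 1.5 m below the top edge, so y_c = 1.5 m and h_c = 1.5 × 0.754710 = 1.13206 m.
A = 2.6 × 3 = 7.8 m².
Resultant F = γ·h_c·A = 10.05525 × 1.13206 × 7.8 = 88.7885 kN.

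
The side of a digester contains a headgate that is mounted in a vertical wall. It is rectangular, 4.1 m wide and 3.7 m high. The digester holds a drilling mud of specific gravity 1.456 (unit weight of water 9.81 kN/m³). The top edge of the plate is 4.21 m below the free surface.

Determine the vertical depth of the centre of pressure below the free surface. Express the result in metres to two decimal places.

γ = 1.456 × 9.81 = 14.28336 kN/m³.
The centroid lies 3.7/2 = 1.85 m below the top edge, so the centroid depth is h_c = 4.21 + 1.85 = 6.06 m.
A = 4.1 × 3.7 = 15.17 m².
Resultant F = γ·h_c·A = 14.28336 × 6.06 × 15.17 = 1313.07 kN.
I_c = b·h³/12 = 4.1 × 3.7³/12 = 17.3064 m⁴.
Centre of pressure: y_p = y_c + I_c/(y_c·A) = 6.06 + 17.3064/(6.06 × 15.17) = 6.06 + 0.188256 = 6.24826 m along the plane.

h_p = 6.25 m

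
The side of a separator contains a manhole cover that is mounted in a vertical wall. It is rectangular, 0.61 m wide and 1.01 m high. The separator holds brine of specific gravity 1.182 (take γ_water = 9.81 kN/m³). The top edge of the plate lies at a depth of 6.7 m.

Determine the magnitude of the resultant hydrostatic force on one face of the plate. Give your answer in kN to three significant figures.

γ = 1.182 × 9.81 = 11.59542 kN/m³.
The centroid lies 1.01/2 = 0.505 m below the top edge, so the centroid depth is h_c = 6.7 + 0.505 = 7.205 m.
A = 0.61 × 1.01 = 0.6161 m².
Resultant F = γ·h_c·A = 11.59542 × 7.205 × 0.6161 = 51.4721 kN.

F ≈ 51.5 kN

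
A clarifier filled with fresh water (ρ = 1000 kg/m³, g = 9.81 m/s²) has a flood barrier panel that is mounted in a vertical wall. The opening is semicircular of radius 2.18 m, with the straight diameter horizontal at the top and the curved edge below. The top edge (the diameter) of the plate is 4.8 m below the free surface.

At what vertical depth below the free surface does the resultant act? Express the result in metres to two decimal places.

h_p = 5.78 m

γ = ρg = 1000 × 9.81 = 9810 N/m³ = 9.81 kN/m³.
The centroid of a semicircle lies 4r/(3π) = 0.925221 m from the diameter, here below the top edge, so the centroid depth is h_c = 4.8 + 0.925221 = 5.72522 m.
A = πr²/2 = π × 2.18²/2 = 7.46505 m².
Resultant F = γ·h_c·A = 9.81 × 5.72522 × 7.46505 = 419.27 kN.
I_c = (π/8 − 8/(9π))·r⁴ = 0.109757 × 2.18⁴ = 2.4789 m⁴.
Centre of pressure: y_p = y_c + I_c/(y_c·A) = 5.72522 + 2.4789/(5.72522 × 7.46505) = 5.72522 + 0.0580008 = 5.78322 m along the plane.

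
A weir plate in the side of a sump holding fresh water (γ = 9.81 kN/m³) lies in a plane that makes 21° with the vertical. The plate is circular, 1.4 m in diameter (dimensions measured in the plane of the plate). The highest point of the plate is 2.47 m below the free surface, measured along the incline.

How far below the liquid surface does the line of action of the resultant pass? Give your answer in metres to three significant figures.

γ = 9.81 kN/m³.
The plate makes 21° with the vertical, i.e. θ = 90° − 21° = 69° to the horizontal. Measuring y along the incline from the free-surface line, vertical depth h = y·sinθ with sinθ = 0.933580.
The centroid is at the centre, 0.7 m below the top of the plate, so y_c = 2.47 + 0.7 = 3.17 m and h_c = 3.17 × 0.933580 = 2.95945 m.
A = π(0.7)² = 1.53938 m².
Resultant F = γ·h_c·A = 9.81 × 2.95945 × 1.53938 = 44.6916 kN.
I_c = πr⁴/4 = π × 0.7⁴/4 = 0.188574 m⁴.
Centre of pressure: y_p = y_c + I_c/(y_c·A) = 3.17 + 0.188574/(3.17 × 1.53938) = 3.17 + 0.0386435 = 3.20864 m along the plane.
Vertically, h_p = y_p·sinθ = 3.20864 × 0.933580 = 2.99552 m.

h_p = 3.00 m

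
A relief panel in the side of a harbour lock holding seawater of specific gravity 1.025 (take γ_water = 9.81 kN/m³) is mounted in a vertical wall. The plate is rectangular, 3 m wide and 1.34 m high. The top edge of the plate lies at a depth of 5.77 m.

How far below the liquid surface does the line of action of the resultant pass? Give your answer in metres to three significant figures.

h_p = 6.46 m

γ = 1.025 × 9.81 = 10.05525 kN/m³.
The centroid lies 1.34/2 = 0.67 m below the top edge, so the centroid depth is h_c = 5.77 + 0.67 = 6.44 m.
A = 3 × 1.34 = 4.02 m².
Resultant F = γ·h_c·A = 10.05525 × 6.44 × 4.02 = 260.318 kN.
I_c = b·h³/12 = 3 × 1.34³/12 = 0.601526 m⁴.
Centre of pressure: y_p = y_c + I_c/(y_c·A) = 6.44 + 0.601526/(6.44 × 4.02) = 6.44 + 0.023235 = 6.46324 m along the plane.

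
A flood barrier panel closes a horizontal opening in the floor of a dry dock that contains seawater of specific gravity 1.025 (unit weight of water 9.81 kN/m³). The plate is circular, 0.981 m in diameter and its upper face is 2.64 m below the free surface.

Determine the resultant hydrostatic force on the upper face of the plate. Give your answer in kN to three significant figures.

γ = 1.025 × 9.81 = 10.05525 kN/m³.
The plate is horizontal, so pressure is uniform at p = γ·h = 10.05525 × 2.64 = 26.5459 kN/m².
A = π(0.4905)² = 0.755837 m².
F = p·A = 26.5459 × 0.755837 = 20.0644 kN.

F ≈ 20.1 kN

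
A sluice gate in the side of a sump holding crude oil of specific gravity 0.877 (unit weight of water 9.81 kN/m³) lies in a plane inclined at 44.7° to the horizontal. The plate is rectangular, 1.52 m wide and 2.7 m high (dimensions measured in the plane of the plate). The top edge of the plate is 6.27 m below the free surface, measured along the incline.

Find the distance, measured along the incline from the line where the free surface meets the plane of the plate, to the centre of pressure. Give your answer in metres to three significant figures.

γ = 0.877 × 9.81 = 8.60337 kN/m³.
Let θ = 44.7° be the plate's angle to the horizontal; measure y along the incline from where the plane meets the free surface. Vertical depth h = y·sinθ with sinθ = 0.703395.
The centroid lies 2.7/2 = 1.35 m below the top edge, so y_c = 6.27 + 1.35 = 7.62 m and h_c = 7.62 × 0.703395 = 5.35987 m.
A = 1.52 × 2.7 = 4.104 m².
Resultant F = γ·h_c·A = 8.60337 × 5.35987 × 4.104 = 189.248 kN.
I_c = b·h³/12 = 1.52 × 2.7³/12 = 2.49318 m⁴.
Centre of pressure: y_p = y_c + I_c/(y_c·A) = 7.62 + 2.49318/(7.62 × 4.104) = 7.62 + 0.0797244 = 7.69972 m along the plane.

y_p = 7.70 m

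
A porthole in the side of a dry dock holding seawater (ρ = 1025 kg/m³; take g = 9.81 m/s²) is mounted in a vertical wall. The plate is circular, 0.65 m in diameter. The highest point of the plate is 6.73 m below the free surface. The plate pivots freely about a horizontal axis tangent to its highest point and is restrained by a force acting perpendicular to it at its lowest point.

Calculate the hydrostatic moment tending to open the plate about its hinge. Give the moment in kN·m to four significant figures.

M ≈ 7.739 kN·m

γ = ρg = 1025 × 9.81 / 1000 = 10.05525 kN/m³.
The centroid is at the centre, 0.325 m below the top of the plate, so the centroid depth is h_c = 6.73 + 0.325 = 7.055 m.
A = π(0.325)² = 0.331831 m².
Resultant F = γ·h_c·A = 10.05525 × 7.055 × 0.331831 = 23.54 kN.
I_c = πr⁴/4 = π × 0.325⁴/4 = 0.00876241 m⁴.
Centre of pressure: y_p = y_c + I_c/(y_c·A) = 7.055 + 0.00876241/(7.055 × 0.331831) = 7.055 + 0.00374291 = 7.05874 m along the plane.
The resultant acts 0.325 + 0.00374291 = 0.328743 m (along the plate) below the hinge at the top edge, so the moment about the hinge is M = F × 0.328743 = 23.54 × 0.328743 = 7.73861 kN·m.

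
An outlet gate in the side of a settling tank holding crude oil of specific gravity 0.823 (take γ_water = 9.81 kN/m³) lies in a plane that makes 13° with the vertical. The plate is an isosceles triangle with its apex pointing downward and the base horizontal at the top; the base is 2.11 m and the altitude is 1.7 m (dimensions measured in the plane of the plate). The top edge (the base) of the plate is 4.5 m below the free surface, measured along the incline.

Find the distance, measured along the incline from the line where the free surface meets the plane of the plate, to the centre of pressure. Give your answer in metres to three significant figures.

y_p = 5.10 m

γ = 0.823 × 9.81 = 8.07363 kN/m³.
The plate makes 13° with the vertical, i.e. θ = 90° − 13° = 77° to the horizontal. Measuring y along the incline from the free-surface line, vertical depth h = y·sinθ with sinθ = 0.974370.
With the apex down, the centroid sits h/3 = 1.7/3 = 0.566667 m below the base (the top edge), so y_c = 4.5 + 0.566667 = 5.06667 m and h_c = 5.06667 × 0.974370 = 4.93681 m.
A = ½ × 2.11 × 1.7 = 1.7935 m².
Resultant F = γ·h_c·A = 8.07363 × 4.93681 × 1.7935 = 71.4853 kN.
I_c = b·h³/36 = 2.11 × 1.7³/36 = 0.287956 m⁴.
Centre of pressure: y_p = y_c + I_c/(y_c·A) = 5.06667 + 0.287956/(5.06667 × 1.7935) = 5.06667 + 0.0316885 = 5.09836 m along the plane.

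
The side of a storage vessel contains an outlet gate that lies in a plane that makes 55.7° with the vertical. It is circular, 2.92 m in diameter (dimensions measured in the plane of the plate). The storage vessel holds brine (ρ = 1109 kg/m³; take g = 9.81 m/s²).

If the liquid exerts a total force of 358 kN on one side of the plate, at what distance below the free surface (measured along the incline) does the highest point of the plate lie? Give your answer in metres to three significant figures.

y_top ≈ 7.26 m

γ = ρg = 1109 × 9.81 / 1000 = 10.87929 kN/m³.
A = π(1.46)² = 6.69662 m².
From F = γ·h_c·A, the centroid depth is h_c = 358/(10.87929 × 6.69662) = 4.91391 m.
The plate makes 55.7° with the vertical, i.e. θ = 90° − 55.7° = 34.3° to the horizontal. Measuring y along the incline from the free-surface line, vertical depth h = y·sinθ with sinθ = 0.563526.
Along the incline, y_c = h_c/sinθ = 4.91391/0.563526 = 8.71993 m.
The centroid is at the centre, 1.46 m below the top of the plate, so the highest point sits at y_top = 8.71993 − 1.46 = 7.25993 m along the incline.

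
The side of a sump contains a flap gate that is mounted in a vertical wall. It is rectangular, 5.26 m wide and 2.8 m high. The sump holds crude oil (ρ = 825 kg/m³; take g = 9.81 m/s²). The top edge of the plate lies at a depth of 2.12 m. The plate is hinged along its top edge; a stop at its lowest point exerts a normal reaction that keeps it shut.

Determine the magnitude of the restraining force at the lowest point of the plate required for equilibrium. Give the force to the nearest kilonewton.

γ = ρg = 825 × 9.81 / 1000 = 8.09325 kN/m³.
The centroid lies 2.8/2 = 1.4 m below the top edge, so the centroid depth is h_c = 2.12 + 1.4 = 3.52 m.
A = 5.26 × 2.8 = 14.728 m².
Resultant F = γ·h_c·A = 8.09325 × 3.52 × 14.728 = 419.575 kN.
I_c = b·h³/12 = 5.26 × 2.8³/12 = 9.62229 m⁴.
Centre of pressure: y_p = y_c + I_c/(y_c·A) = 3.52 + 9.62229/(3.52 × 14.728) = 3.52 + 0.185606 = 3.70561 m along the plane.
The resultant acts 1.4 + 0.185606 = 1.58561 m (along the plate) below the hinge at the top edge, so the moment about the hinge is M = F × 1.58561 = 419.575 × 1.58561 = 665.282 kN·m.
A normal force at the bottom, 2.8 m from the hinge, must supply this moment: P = 665.282/2.8 = 237.601 kN.

P ≈ 238 kN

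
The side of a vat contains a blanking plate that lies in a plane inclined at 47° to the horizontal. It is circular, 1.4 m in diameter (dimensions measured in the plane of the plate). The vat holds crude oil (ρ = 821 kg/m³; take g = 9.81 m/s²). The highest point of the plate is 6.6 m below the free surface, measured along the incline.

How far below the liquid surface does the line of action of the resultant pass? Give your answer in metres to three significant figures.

γ = ρg = 821 × 9.81 / 1000 = 8.05401 kN/m³.
Let θ = 47° be the plate's angle to the horizontal; measure y along the incline from where the plane meets the free surface. Vertical depth h = y·sinθ with sinθ = 0.731354.
The centroid is at the centre, 0.7 m below the top of the plate, so y_c = 6.6 + 0.7 = 7.3 m and h_c = 7.3 × 0.731354 = 5.33888 m.
A = π(0.7)² = 1.53938 m².
Resultant F = γ·h_c·A = 8.05401 × 5.33888 × 1.53938 = 66.1924 kN.
I_c = πr⁴/4 = π × 0.7⁴/4 = 0.188574 m⁴.
Centre of pressure: y_p = y_c + I_c/(y_c·A) = 7.3 + 0.188574/(7.3 × 1.53938) = 7.3 + 0.0167808 = 7.31678 m along the plane.
Vertically, h_p = y_p·sinθ = 7.31678 × 0.731354 = 5.35116 m.

h_p = 5.35 m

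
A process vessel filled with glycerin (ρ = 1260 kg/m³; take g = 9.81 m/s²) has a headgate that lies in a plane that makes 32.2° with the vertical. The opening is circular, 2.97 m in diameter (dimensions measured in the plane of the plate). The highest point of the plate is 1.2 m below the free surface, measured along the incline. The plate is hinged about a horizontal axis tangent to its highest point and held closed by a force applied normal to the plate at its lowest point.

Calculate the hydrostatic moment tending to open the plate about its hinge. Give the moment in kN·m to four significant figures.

M ≈ 328.9 kN·m

γ = ρg = 1260 × 9.81 / 1000 = 12.3606 kN/m³.
The plate makes 32.2° with the vertical, i.e. θ = 90° − 32.2° = 57.8° to the horizontal. Measuring y along the incline from the free-surface line, vertical depth h = y·sinθ with sinθ = 0.846193.
The centroid is at the centre, 1.485 m below the top of the plate, so y_c = 1.2 + 1.485 = 2.685 m and h_c = 2.685 × 0.846193 = 2.27203 m.
A = π(1.485)² = 6.92792 m².
Resultant F = γ·h_c·A = 12.3606 × 2.27203 × 6.92792 = 194.561 kN.
I_c = πr⁴/4 = π × 1.485⁴/4 = 3.8194 m⁴.
Centre of pressure: y_p = y_c + I_c/(y_c·A) = 2.685 + 3.8194/(2.685 × 6.92792) = 2.685 + 0.205328 = 2.89033 m along the plane.
The resultant acts 1.485 + 0.205328 = 1.69033 m (along the plate) below the hinge at the top edge, so the moment about the hinge is M = F × 1.69033 = 194.561 × 1.69033 = 328.872 kN·m.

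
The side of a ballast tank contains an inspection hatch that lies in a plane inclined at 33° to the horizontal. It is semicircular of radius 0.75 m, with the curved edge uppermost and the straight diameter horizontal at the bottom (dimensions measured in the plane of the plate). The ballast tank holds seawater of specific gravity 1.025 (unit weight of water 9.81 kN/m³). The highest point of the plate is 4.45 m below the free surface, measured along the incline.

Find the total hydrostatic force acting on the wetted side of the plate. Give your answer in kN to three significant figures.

F ≈ 23.6 kN

γ = 1.025 × 9.81 = 10.05525 kN/m³.
Let θ = 33° be the plate's angle to the horizontal; measure y along the incline from where the plane meets the free surface. Vertical depth h = y·sinθ with sinθ = 0.544639.
The centroid lies 4r/(3π) = 0.31831 m above the diameter, so r − 4r/(3π) = 0.75 − 0.31831 = 0.43169 m below the topmost point, so y_c = 4.45 + 0.43169 = 4.88169 m and h_c = 4.88169 × 0.544639 = 2.65876 m.
A = πr²/2 = π × 0.75²/2 = 0.883573 m².
Resultant F = γ·h_c·A = 10.05525 × 2.65876 × 0.883573 = 23.6219 kN.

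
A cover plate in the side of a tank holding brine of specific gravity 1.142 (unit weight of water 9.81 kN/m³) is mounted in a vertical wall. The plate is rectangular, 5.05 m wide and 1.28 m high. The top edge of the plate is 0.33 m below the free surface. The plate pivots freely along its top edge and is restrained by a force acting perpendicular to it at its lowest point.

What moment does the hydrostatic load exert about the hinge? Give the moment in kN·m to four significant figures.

γ = 1.142 × 9.81 = 11.20302 kN/m³.
The centroid lies 1.28/2 = 0.64 m below the top edge, so the centroid depth is h_c = 0.33 + 0.64 = 0.97 m.
A = 5.05 × 1.28 = 6.464 m².
Resultant F = γ·h_c·A = 11.20302 × 0.97 × 6.464 = 70.2438 kN.
I_c = b·h³/12 = 5.05 × 1.28³/12 = 0.882551 m⁴.
Centre of pressure: y_p = y_c + I_c/(y_c·A) = 0.97 + 0.882551/(0.97 × 6.464) = 0.97 + 0.140756 = 1.11076 m along the plane.
The resultant acts 0.64 + 0.140756 = 0.780756 m (along the plate) below the hinge at the top edge, so the moment about the hinge is M = F × 0.780756 = 70.2438 × 0.780756 = 54.8433 kN·m.

M ≈ 54.84 kN·m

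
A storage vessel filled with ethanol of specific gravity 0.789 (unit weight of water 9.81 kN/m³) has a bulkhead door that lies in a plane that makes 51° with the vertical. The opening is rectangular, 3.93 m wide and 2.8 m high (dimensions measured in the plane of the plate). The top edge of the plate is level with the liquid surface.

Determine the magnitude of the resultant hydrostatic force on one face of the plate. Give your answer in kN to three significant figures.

F ≈ 75.0 kN

γ = 0.789 × 9.81 = 7.74009 kN/m³.
The plate makes 51° with the vertical, i.e. θ = 90° − 51° = 39° to the horizontal. Measuring y along the incline from the free-surface line, vertical depth h = y·sinθ with sinθ = 0.629320.
The centroid lies 2.8/2 = 1.4 m below the top edge, so y_c = 1.4 m and h_c = 1.4 × 0.629320 = 0.881048 m.
A = 3.93 × 2.8 = 11.004 m².
Resultant F = γ·h_c·A = 7.74009 × 0.881048 × 11.004 = 75.0406 kN.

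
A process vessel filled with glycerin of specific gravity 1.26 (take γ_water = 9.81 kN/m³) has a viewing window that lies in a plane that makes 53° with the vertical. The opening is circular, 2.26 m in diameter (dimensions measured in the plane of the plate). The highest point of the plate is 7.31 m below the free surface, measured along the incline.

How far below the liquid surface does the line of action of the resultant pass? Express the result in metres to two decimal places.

h_p = 5.10 m

γ = 1.26 × 9.81 = 12.3606 kN/m³.
The plate makes 53° with the vertical, i.e. θ = 90° − 53° = 37° to the horizontal. Measuring y along the incline from the free-surface line, vertical depth h = y·sinθ with sinθ = 0.601815.
The centroid is at the centre, 1.13 m below the top of the plate, so y_c = 7.31 + 1.13 = 8.44 m and h_c = 8.44 × 0.601815 = 5.07932 m.
A = π(1.13)² = 4.0115 m².
Resultant F = γ·h_c·A = 12.3606 × 5.07932 × 4.0115 = 251.856 kN.
I_c = πr⁴/4 = π × 1.13⁴/4 = 1.28057 m⁴.
Centre of pressure: y_p = y_c + I_c/(y_c·A) = 8.44 + 1.28057/(8.44 × 4.0115) = 8.44 + 0.0378228 = 8.47782 m along the plane.
Vertically, h_p = y_p·sinθ = 8.47782 × 0.601815 = 5.10208 m.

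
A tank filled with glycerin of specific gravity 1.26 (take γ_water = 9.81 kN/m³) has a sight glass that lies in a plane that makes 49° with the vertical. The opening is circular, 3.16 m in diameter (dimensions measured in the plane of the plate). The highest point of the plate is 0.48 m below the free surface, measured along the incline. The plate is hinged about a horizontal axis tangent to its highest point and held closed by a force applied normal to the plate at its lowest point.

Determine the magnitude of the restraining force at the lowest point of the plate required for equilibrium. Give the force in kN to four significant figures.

P ≈ 78.07 kN

γ = 1.26 × 9.81 = 12.3606 kN/m³.
The plate makes 49° with the vertical, i.e. θ = 90° − 49° = 41° to the horizontal. Measuring y along the incline from the free-surface line, vertical depth h = y·sinθ with sinθ = 0.656059.
The centroid is at the centre, 1.58 m below the top of the plate, so y_c = 0.48 + 1.58 = 2.06 m and h_c = 2.06 × 0.656059 = 1.35148 m.
A = π(1.58)² = 7.84267 m².
Resultant F = γ·h_c·A = 12.3606 × 1.35148 × 7.84267 = 131.013 kN.
I_c = πr⁴/4 = π × 1.58⁴/4 = 4.89461 m⁴.
Centre of pressure: y_p = y_c + I_c/(y_c·A) = 2.06 + 4.89461/(2.06 × 7.84267) = 2.06 + 0.302961 = 2.36296 m along the plane.
The resultant acts 1.58 + 0.302961 = 1.88296 m (along the plate) below the hinge at the top edge, so the moment about the hinge is M = F × 1.88296 = 131.013 × 1.88296 = 246.692 kN·m.
A normal force at the bottom, 3.16 m from the hinge, must supply this moment: P = 246.692/3.16 = 78.0671 kN.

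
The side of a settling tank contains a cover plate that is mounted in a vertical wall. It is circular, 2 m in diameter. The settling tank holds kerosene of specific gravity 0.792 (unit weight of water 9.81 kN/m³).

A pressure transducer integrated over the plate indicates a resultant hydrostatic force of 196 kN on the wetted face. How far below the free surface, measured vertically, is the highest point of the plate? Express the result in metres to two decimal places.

γ = 0.792 × 9.81 = 7.76952 kN/m³.
A = π(1)² = 3.14159 m².
From F = γ·h_c·A, the centroid depth is h_c = 196/(7.76952 × 3.14159) = 8.02994 m.
The centroid is at the centre, 1 m below the top of the plate, so the highest point sits at h_top = 8.02994 − 1 = 7.02994 m below the surface.

d_top ≈ 7.03 m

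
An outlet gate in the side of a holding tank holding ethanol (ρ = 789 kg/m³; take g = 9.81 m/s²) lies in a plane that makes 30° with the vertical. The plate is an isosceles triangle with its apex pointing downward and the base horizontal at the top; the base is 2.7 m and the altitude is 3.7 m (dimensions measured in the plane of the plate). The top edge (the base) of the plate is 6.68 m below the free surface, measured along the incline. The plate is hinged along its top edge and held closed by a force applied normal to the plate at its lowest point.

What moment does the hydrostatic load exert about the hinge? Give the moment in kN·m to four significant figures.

γ = ρg = 789 × 9.81 / 1000 = 7.74009 kN/m³.
The plate makes 30° with the vertical, i.e. θ = 90° − 30° = 60° to the horizontal. Measuring y along the incline from the free-surface line, vertical depth h = y·sinθ with sinθ = 0.866025.
With the apex down, the centroid sits h/3 = 3.7/3 = 1.23333 m below the base (the top edge), so y_c = 6.68 + 1.23333 = 7.91333 m and h_c = 7.91333 × 0.866025 = 6.85314 m.
A = ½ × 2.7 × 3.7 = 4.995 m².
Resultant F = γ·h_c·A = 7.74009 × 6.85314 × 4.995 = 264.954 kN.
I_c = b·h³/36 = 2.7 × 3.7³/36 = 3.79898 m⁴.
Centre of pressure: y_p = y_c + I_c/(y_c·A) = 7.91333 + 3.79898/(7.91333 × 4.995) = 7.91333 + 0.0961108 = 8.00944 m along the plane.
The resultant acts 1.23333 + 0.0961108 = 1.32944 m (along the plate) below the hinge at the top edge, so the moment about the hinge is M = F × 1.32944 = 264.954 × 1.32944 = 352.24 kN·m.

M ≈ 352.2 kN·m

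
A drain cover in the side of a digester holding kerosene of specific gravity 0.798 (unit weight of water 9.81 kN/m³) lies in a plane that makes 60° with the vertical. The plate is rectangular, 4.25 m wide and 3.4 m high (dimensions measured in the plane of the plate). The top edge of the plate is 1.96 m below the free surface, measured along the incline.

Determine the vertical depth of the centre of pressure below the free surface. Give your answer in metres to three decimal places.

γ = 0.798 × 9.81 = 7.82838 kN/m³.
The plate makes 60° with the vertical, i.e. θ = 90° − 60° = 30° to the horizontal. Measuring y along the incline from the free-surface line, vertical depth h = y·sinθ with sinθ = 0.500000.
The centroid lies 3.4/2 = 1.7 m below the top edge, so y_c = 1.96 + 1.7 = 3.66 m and h_c = 3.66 × 0.500000 = 1.83 m.
A = 4.25 × 3.4 = 14.45 m².
Resultant F = γ·h_c·A = 7.82838 × 1.83 × 14.45 = 207.01 kN.
I_c = b·h³/12 = 4.25 × 3.4³/12 = 13.9202 m⁴.
Centre of pressure: y_p = y_c + I_c/(y_c·A) = 3.66 + 13.9202/(3.66 × 14.45) = 3.66 + 0.263206 = 3.92321 m along the plane.
Vertically, h_p = y_p·sinθ = 3.92321 × 0.500000 = 1.96161 m.

h_p = 1.962 m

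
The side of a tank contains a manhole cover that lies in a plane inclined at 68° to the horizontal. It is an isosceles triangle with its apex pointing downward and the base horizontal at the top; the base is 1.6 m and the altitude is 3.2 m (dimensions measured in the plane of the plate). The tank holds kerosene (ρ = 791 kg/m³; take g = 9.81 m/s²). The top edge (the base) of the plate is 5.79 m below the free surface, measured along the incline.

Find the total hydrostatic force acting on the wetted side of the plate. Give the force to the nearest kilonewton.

F ≈ 126 kN

γ = ρg = 791 × 9.81 / 1000 = 7.75971 kN/m³.
Let θ = 68° be the plate's angle to the horizontal; measure y along the incline from where the plane meets the free surface. Vertical depth h = y·sinθ with sinθ = 0.927184.
With the apex down, the centroid sits h/3 = 3.2/3 = 1.06667 m below the base (the top edge), so y_c = 5.79 + 1.06667 = 6.85667 m and h_c = 6.85667 × 0.927184 = 6.35739 m.
A = ½ × 1.6 × 3.2 = 2.56 m².
Resultant F = γ·h_c·A = 7.75971 × 6.35739 × 2.56 = 126.289 kN.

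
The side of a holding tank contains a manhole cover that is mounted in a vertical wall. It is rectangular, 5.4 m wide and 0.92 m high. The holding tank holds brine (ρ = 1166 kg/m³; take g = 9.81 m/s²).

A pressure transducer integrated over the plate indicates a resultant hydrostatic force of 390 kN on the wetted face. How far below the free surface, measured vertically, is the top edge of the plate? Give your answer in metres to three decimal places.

γ = ρg = 1166 × 9.81 / 1000 = 11.43846 kN/m³.
A = 5.4 × 0.92 = 4.968 m².
From F = γ·h_c·A, the centroid depth is h_c = 390/(11.43846 × 4.968) = 6.86302 m.
The centroid lies 0.92/2 = 0.46 m below the top edge, so the top edge sits at h_top = 6.86302 − 0.46 = 6.40302 m below the surface.

d_top ≈ 6.403 m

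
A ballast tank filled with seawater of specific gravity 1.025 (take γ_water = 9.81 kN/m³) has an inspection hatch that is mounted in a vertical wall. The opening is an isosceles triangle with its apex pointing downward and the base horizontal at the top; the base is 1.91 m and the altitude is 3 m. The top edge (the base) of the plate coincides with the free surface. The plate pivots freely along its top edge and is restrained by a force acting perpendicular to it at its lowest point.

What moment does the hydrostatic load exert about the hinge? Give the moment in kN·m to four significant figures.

M ≈ 43.21 kN·m

γ = 1.025 × 9.81 = 10.05525 kN/m³.
With the apex down, the centroid sits h/3 = 3/3 = 1 m below the base (the top edge), so the centroid depth is h_c = 1 m.
A = ½ × 1.91 × 3 = 2.865 m².
Resultant F = γ·h_c·A = 10.05525 × 1 × 2.865 = 28.8083 kN.
I_c = b·h³/36 = 1.91 × 3³/36 = 1.4325 m⁴.
Centre of pressure: y_p = y_c + I_c/(y_c·A) = 1 + 1.4325/(1 × 2.865) = 1 + 0.5 = 1.5 m along the plane.
The resultant acts 1 + 0.5 = 1.5 m (along the plate) below the hinge at the top edge, so the moment about the hinge is M = F × 1.5 = 28.8083 × 1.5 = 43.2124 kN·m.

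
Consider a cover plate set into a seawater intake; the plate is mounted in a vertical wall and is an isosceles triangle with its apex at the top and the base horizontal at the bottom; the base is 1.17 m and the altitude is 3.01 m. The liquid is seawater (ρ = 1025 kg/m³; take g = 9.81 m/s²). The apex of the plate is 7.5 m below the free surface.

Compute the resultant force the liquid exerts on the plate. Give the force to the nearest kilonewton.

γ = ρg = 1025 × 9.81 / 1000 = 10.05525 kN/m³.
With the apex up, the centroid sits 2h/3 = 2 × 3.01/3 = 2.00667 m below the apex, so the centroid depth is h_c = 7.5 + 2.00667 = 9.50667 m.
A = ½ × 1.17 × 3.01 = 1.76085 m².
Resultant F = γ·h_c·A = 10.05525 × 9.50667 × 1.76085 = 168.323 kN.

F ≈ 168 kN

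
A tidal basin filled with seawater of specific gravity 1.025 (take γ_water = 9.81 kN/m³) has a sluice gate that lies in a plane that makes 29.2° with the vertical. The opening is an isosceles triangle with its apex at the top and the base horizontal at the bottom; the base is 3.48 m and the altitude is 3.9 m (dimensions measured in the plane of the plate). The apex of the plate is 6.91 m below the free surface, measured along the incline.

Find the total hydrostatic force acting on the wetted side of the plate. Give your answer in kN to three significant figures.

F ≈ 566 kN

γ = 1.025 × 9.81 = 10.05525 kN/m³.
The plate makes 29.2° with the vertical, i.e. θ = 90° − 29.2° = 60.8° to the horizontal. Measuring y along the incline from the free-surface line, vertical depth h = y·sinθ with sinθ = 0.872922.
With the apex up, the centroid sits 2h/3 = 2 × 3.9/3 = 2.6 m below the apex, so y_c = 6.91 + 2.6 = 9.51 m and h_c = 9.51 × 0.872922 = 8.30149 m.
A = ½ × 3.48 × 3.9 = 6.786 m².
Resultant F = γ·h_c·A = 10.05525 × 8.30149 × 6.786 = 566.452 kN.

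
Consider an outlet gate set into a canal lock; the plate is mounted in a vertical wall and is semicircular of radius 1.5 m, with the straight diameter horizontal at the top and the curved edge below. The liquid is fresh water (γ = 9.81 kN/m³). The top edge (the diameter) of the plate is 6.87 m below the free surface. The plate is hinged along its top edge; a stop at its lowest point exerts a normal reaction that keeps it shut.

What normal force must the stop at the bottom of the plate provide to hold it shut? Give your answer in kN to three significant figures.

P ≈ 114 kN

γ = 9.81 kN/m³.
The centroid of a semicircle lies 4r/(3π) = 0.63662 m from the diameter, here below the top edge, so the centroid depth is h_c = 6.87 + 0.63662 = 7.50662 m.
A = πr²/2 = π × 1.5²/2 = 3.53429 m².
Resultant F = γ·h_c·A = 9.81 × 7.50662 × 3.53429 = 260.265 kN.
I_c = (π/8 − 8/(9π))·r⁴ = 0.109757 × 1.5⁴ = 0.555645 m⁴.
Centre of pressure: y_p = y_c + I_c/(y_c·A) = 7.50662 + 0.555645/(7.50662 × 3.53429) = 7.50662 + 0.0209436 = 7.52756 m along the plane.
The resultant acts 0.63662 + 0.0209436 = 0.657564 m (along the plate) below the hinge at the top edge, so the moment about the hinge is M = F × 0.657564 = 260.265 × 0.657564 = 171.141 kN·m.
A normal force at the bottom, 1.5 m from the hinge, must supply this moment: P = 171.141/1.5 = 114.094 kN.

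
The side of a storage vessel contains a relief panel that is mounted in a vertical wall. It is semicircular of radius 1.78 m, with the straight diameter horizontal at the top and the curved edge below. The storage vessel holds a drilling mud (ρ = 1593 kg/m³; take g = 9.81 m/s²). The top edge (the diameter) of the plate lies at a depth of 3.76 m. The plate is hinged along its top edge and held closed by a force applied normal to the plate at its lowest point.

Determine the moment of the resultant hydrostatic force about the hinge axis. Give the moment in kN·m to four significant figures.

M ≈ 282.5 kN·m

γ = ρg = 1593 × 9.81 / 1000 = 15.62733 kN/m³.
The centroid of a semicircle lies 4r/(3π) = 0.755455 m from the diameter, here below the top edge, so the centroid depth is h_c = 3.76 + 0.755455 = 4.51545 m.
A = πr²/2 = π × 1.78²/2 = 4.97691 m².
Resultant F = γ·h_c·A = 15.62733 × 4.51545 × 4.97691 = 351.193 kN.
I_c = (π/8 − 8/(9π))·r⁴ = 0.109757 × 1.78⁴ = 1.10182 m⁴.
Centre of pressure: y_p = y_c + I_c/(y_c·A) = 4.51545 + 1.10182/(4.51545 × 4.97691) = 4.51545 + 0.0490286 = 4.56448 m along the plane.
The resultant acts 0.755455 + 0.0490286 = 0.804484 m (along the plate) below the hinge at the top edge, so the moment about the hinge is M = F × 0.804484 = 351.193 × 0.804484 = 282.529 kN·m.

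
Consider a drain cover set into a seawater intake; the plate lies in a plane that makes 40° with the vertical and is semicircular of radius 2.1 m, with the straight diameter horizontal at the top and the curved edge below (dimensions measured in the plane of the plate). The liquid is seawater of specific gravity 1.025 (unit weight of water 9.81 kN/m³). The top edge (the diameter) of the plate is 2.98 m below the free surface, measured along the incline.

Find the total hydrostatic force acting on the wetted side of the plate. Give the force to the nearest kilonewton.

γ = 1.025 × 9.81 = 10.05525 kN/m³.
The plate makes 40° with the vertical, i.e. θ = 90° − 40° = 50° to the horizontal. Measuring y along the incline from the free-surface line, vertical depth h = y·sinθ with sinθ = 0.766044.
The centroid of a semicircle lies 4r/(3π) = 0.891268 m from the diameter, here below the top edge, so y_c = 2.98 + 0.891268 = 3.87127 m and h_c = 3.87127 × 0.766044 = 2.96556 m.
A = πr²/2 = π × 2.1²/2 = 6.92721 m².
Resultant F = γ·h_c·A = 10.05525 × 2.96556 × 6.92721 = 206.566 kN.

F ≈ 207 kN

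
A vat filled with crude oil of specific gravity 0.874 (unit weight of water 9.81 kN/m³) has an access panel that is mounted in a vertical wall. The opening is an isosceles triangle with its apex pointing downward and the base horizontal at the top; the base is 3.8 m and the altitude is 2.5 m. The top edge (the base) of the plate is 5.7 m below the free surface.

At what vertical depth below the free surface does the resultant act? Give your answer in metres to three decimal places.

h_p = 6.586 m

γ = 0.874 × 9.81 = 8.57394 kN/m³.
With the apex down, the centroid sits h/3 = 2.5/3 = 0.833333 m below the base (the top edge), so the centroid depth is h_c = 5.7 + 0.833333 = 6.53333 m.
A = ½ × 3.8 × 2.5 = 4.75 m².
Resultant F = γ·h_c·A = 8.57394 × 6.53333 × 4.75 = 266.078 kN.
I_c = b·h³/36 = 3.8 × 2.5³/36 = 1.64931 m⁴.
Centre of pressure: y_p = y_c + I_c/(y_c·A) = 6.53333 + 1.64931/(6.53333 × 4.75) = 6.53333 + 0.0531464 = 6.58648 m along the plane.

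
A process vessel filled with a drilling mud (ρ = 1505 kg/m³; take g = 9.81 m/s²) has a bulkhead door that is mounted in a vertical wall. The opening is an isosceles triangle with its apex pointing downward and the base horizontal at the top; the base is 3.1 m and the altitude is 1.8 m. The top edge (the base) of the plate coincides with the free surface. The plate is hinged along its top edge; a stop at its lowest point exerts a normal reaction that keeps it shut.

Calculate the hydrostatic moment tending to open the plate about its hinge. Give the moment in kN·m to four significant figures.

γ = ρg = 1505 × 9.81 / 1000 = 14.76405 kN/m³.
With the apex down, the centroid sits h/3 = 1.8/3 = 0.6 m below the base (the top edge), so the centroid depth is h_c = 0.6 m.
A = ½ × 3.1 × 1.8 = 2.79 m².
Resultant F = γ·h_c·A = 14.76405 × 0.6 × 2.79 = 24.715 kN.
I_c = b·h³/36 = 3.1 × 1.8³/36 = 0.5022 m⁴.
Centre of pressure: y_p = y_c + I_c/(y_c·A) = 0.6 + 0.5022/(0.6 × 2.79) = 0.6 + 0.3 = 0.9 m along the plane.
The resultant acts 0.6 + 0.3 = 0.9 m (along the plate) below the hinge at the top edge, so the moment about the hinge is M = F × 0.9 = 24.715 × 0.9 = 22.2435 kN·m.

M ≈ 22.24 kN·m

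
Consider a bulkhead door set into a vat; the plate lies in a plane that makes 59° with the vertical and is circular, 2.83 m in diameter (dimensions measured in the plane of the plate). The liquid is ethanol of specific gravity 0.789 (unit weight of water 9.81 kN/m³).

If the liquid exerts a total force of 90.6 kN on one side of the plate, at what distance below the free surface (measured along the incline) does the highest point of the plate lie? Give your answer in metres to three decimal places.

γ = 0.789 × 9.81 = 7.74009 kN/m³.
A = π(1.415)² = 6.29018 m².
From F = γ·h_c·A, the centroid depth is h_c = 90.6/(7.74009 × 6.29018) = 1.86088 m.
The plate makes 59° with the vertical, i.e. θ = 90° − 59° = 31° to the horizontal. Measuring y along the incline from the free-surface line, vertical depth h = y·sinθ with sinθ = 0.515038.
Along the incline, y_c = h_c/sinθ = 1.86088/0.515038 = 3.61309 m.
The centroid is at the centre, 1.415 m below the top of the plate, so the highest point sits at y_top = 3.61309 − 1.415 = 2.19809 m along the incline.

y_top ≈ 2.198 m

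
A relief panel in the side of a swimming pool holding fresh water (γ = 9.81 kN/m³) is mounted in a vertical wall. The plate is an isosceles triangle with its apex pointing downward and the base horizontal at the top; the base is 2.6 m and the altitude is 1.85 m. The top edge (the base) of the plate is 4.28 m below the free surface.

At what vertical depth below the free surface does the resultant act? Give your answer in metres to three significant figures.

h_p = 4.94 m

γ = 9.81 kN/m³.
With the apex down, the centroid sits h/3 = 1.85/3 = 0.616667 m below the base (the top edge), so the centroid depth is h_c = 4.28 + 0.616667 = 4.89667 m.
A = ½ × 2.6 × 1.85 = 2.405 m².
Resultant F = γ·h_c·A = 9.81 × 4.89667 × 2.405 = 115.527 kN.
I_c = b·h³/36 = 2.6 × 1.85³/36 = 0.457284 m⁴.
Centre of pressure: y_p = y_c + I_c/(y_c·A) = 4.89667 + 0.457284/(4.89667 × 2.405) = 4.89667 + 0.0388302 = 4.9355 m along the plane.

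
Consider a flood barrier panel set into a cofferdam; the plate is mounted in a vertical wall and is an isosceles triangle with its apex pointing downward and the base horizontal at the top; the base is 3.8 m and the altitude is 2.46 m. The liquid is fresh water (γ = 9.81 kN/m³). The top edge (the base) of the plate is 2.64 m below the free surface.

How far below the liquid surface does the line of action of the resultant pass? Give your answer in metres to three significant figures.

h_p = 3.56 m

γ = 9.81 kN/m³.
With the apex down, the centroid sits h/3 = 2.46/3 = 0.82 m below the base (the top edge), so the centroid depth is h_c = 2.64 + 0.82 = 3.46 m.
A = ½ × 3.8 × 2.46 = 4.674 m².
Resultant F = γ·h_c·A = 9.81 × 3.46 × 4.674 = 158.648 kN.
I_c = b·h³/36 = 3.8 × 2.46³/36 = 1.5714 m⁴.
Centre of pressure: y_p = y_c + I_c/(y_c·A) = 3.46 + 1.5714/(3.46 × 4.674) = 3.46 + 0.0971677 = 3.55717 m along the plane.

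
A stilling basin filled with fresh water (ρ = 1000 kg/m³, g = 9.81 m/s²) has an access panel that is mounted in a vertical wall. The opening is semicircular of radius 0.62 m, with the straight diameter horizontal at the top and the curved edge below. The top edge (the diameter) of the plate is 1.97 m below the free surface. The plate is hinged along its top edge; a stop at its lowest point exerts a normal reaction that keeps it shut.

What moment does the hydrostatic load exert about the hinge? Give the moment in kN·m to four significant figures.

γ = ρg = 1000 × 9.81 = 9810 N/m³ = 9.81 kN/m³.
The centroid of a semicircle lies 4r/(3π) = 0.263136 m from the diameter, here below the top edge, so the centroid depth is h_c = 1.97 + 0.263136 = 2.23314 m.
A = πr²/2 = π × 0.62²/2 = 0.603814 m².
Resultant F = γ·h_c·A = 9.81 × 2.23314 × 0.603814 = 13.2278 kN.
I_c = (π/8 − 8/(9π))·r⁴ = 0.109757 × 0.62⁴ = 0.0162181 m⁴.
Centre of pressure: y_p = y_c + I_c/(y_c·A) = 2.23314 + 0.0162181/(2.23314 × 0.603814) = 2.23314 + 0.0120277 = 2.24517 m along the plane.
The resultant acts 0.263136 + 0.0120277 = 0.275164 m (along the plate) below the hinge at the top edge, so the moment about the hinge is M = F × 0.275164 = 13.2278 × 0.275164 = 3.63981 kN·m.

M ≈ 3.640 kN·m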